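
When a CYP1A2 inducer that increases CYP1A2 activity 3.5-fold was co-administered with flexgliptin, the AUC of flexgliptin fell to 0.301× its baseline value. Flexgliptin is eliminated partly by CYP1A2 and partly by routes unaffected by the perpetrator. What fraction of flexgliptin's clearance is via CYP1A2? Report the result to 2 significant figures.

CL'/CL = 1 / 0.301 = 3.322
3.5·fm + (1 − fm) = 3.322
fm = (3.322 − 1) / (3.5 − 1) = 0.93

0.93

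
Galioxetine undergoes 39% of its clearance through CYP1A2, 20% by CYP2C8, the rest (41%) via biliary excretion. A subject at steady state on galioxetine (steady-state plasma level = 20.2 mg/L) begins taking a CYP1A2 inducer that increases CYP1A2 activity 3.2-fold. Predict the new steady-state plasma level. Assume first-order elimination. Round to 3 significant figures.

The CYP1A2 pathway (39% of clearance) rises to 3.2× activity: 0.39 × 3.2 = 1.248.
CYP2C8 (20%) and the residual 41% are unaffected.
Relative clearance = 1.248 + 0.2 + 0.41 = 1.858.
New steady-state plasma level = baseline ÷ relative clearance = 20.2 / 1.858 = 10.9 mg/L.

10.9 mg/L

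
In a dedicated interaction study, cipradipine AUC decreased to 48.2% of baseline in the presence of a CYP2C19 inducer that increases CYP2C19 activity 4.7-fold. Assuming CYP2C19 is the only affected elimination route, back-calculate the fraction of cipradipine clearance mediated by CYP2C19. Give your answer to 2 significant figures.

Write x for the fraction cleared via CYP2C19. The observed AUC change means clearance rose to 1/0.482 = 2.075 of baseline.
Setting x·4.7 + (1 − x) = 2.075 and solving: x = (2.075 − 1)/(4.7 − 1) = 0.29.

0.29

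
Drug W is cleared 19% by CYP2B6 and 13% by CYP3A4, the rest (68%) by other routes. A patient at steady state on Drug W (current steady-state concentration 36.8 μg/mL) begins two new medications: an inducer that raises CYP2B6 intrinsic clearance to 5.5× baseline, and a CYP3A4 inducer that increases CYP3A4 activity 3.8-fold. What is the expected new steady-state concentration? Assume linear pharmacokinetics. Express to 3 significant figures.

16.6 μg/mL

The CYP2B6 pathway (19% of clearance) rises to 5.5× activity: 0.19 × 5.5 = 1.045.
The CYP3A4 pathway (13% of clearance) is boosted to 3.8× activity: 0.13 × 3.8 = 0.494.
Non-CYP routes (68%) are unchanged.
Relative clearance = 1.045 + 0.494 + 0.68 = 2.219.
New steady-state concentration = 36.8 / 2.219 = 16.6 μg/mL (concentration scales inversely with clearance).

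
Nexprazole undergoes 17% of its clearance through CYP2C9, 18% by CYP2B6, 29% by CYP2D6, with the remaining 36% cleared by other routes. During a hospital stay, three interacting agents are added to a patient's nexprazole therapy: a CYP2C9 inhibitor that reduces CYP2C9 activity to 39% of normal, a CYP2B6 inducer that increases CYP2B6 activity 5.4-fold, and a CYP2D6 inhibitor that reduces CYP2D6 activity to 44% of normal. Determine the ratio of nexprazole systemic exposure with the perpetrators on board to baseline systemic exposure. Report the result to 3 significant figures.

0.655

The CYP2C9 pathway (17% of clearance) is reduced to 0.39× activity: 0.17 × 0.39 = 0.0663.
The CYP2B6 pathway (18% of clearance) is boosted to 5.4× activity: 0.18 × 5.4 = 0.972.
The CYP2D6 pathway (29% of clearance) falls to 0.44× activity: 0.29 × 0.44 = 0.1276.
Non-CYP routes (36%) are unchanged.
New clearance relative to baseline: 0.0663 + 0.972 + 0.1276 + 0.36 = 1.5259.
Because systemic exposure varies inversely with clearance, the combined effect is 1 / 1.5259 = 0.655.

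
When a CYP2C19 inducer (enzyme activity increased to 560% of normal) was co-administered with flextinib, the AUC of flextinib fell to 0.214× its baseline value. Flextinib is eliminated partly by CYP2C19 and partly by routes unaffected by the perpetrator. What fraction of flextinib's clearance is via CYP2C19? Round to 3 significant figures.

Call the CYP2C19 fraction fm. After the interaction, CL_new/CL_old = fm × 5.6 + (1 − fm).
AUC ratio = 1 / (new CL fraction), so new CL fraction = 1 / 0.214 = 4.673.
fm × 5.6 + 1 − fm = 4.673  ⇒  fm × (5.6 − 1) = 3.673  ⇒  fm = 0.798.

0.798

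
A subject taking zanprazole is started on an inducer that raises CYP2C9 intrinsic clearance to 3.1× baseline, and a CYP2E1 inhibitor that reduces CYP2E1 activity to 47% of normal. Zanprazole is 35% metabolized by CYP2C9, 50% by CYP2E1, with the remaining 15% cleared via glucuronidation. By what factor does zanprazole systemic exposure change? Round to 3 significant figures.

0.680

The CYP2C9 pathway (35% of clearance) is boosted to 3.1× activity: 0.35 × 3.1 = 1.085.
The CYP2E1 pathway (50% of clearance) is reduced to 0.47× activity: 0.5 × 0.47 = 0.235.
Non-CYP routes (15%) are unchanged.
CL_new/CL_old = 1.085 + 0.235 + 0.15 = 1.47.
Net systemic exposure ratio = 1 / 1.47 = 0.680.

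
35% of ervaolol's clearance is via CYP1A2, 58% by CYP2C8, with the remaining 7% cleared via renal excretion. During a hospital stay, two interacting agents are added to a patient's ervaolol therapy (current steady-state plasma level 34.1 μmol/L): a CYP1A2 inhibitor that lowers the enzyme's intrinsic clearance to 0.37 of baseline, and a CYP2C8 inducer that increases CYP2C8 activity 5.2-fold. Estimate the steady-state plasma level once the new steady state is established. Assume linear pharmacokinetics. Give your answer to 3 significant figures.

10.6 μmol/L

The CYP1A2 pathway (35% of clearance) is reduced to 0.37× activity: 0.35 × 0.37 = 0.1295.
The CYP2C8 pathway (58% of clearance) is boosted to 5.2× activity: 0.58 × 5.2 = 3.016.
The remaining 7% of clearance is unaffected.
New clearance relative to baseline: 0.1295 + 3.016 + 0.07 = 3.2155.
Dividing the baseline by the relative clearance: 34.1 / 3.2155 = 10.6 μmol/L.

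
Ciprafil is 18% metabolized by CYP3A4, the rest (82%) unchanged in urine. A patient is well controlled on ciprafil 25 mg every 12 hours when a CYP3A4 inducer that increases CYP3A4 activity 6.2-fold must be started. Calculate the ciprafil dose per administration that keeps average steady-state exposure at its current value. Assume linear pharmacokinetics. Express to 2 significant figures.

The CYP3A4 pathway (18% of clearance) is boosted to 6.2× activity: 0.18 × 6.2 = 1.116.
The remaining 82% of clearance is unaffected.
New clearance relative to baseline: 1.116 + 0.82 = 1.936.
Exposure is unchanged when dose changes in proportion to clearance. New dose = 25 mg × 1.936 = 48 mg.

48 mg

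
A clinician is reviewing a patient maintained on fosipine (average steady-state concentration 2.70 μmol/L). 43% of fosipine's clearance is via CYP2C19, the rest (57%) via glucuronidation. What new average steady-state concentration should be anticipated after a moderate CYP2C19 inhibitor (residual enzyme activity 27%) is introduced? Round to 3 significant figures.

The CYP2C19 pathway (43% of clearance) falls to 0.27× activity: 0.43 × 0.27 = 0.1161.
Non-CYP routes (57%) are unchanged.
New clearance relative to baseline: 0.1161 + 0.57 = 0.6861.
Average steady-state concentration ∝ 1/CL, so new value = 2.70 / 0.6861 = 3.94 μmol/L.

3.94 μmol/L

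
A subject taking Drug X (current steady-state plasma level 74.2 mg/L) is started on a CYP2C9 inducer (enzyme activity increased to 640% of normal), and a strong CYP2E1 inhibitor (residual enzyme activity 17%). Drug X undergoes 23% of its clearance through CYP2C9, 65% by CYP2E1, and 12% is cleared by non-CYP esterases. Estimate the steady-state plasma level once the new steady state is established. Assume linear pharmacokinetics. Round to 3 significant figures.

43.6 mg/L

The CYP2C9 pathway (23% of clearance) increases to 6.4× activity: 0.23 × 6.4 = 1.472.
The CYP2E1 pathway (65% of clearance) is reduced to 0.17× activity: 0.65 × 0.17 = 0.1105.
The remaining 12% of clearance is unaffected.
CL_new/CL_old = 1.472 + 0.1105 + 0.12 = 1.7025.
New steady-state plasma level = 74.2 / 1.7025 = 43.6 mg/L (concentration scales inversely with clearance).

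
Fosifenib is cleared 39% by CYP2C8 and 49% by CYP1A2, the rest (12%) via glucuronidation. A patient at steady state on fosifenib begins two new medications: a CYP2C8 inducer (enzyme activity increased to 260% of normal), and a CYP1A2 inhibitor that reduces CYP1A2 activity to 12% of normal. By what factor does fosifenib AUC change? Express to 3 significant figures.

CYP2C8: 0.39 × 2.6 = 1.014
CYP1A2: 0.49 × 0.12 = 0.0588
Other: 0.12 (unchanged)
Relative clearance = 1.014 + 0.0588 + 0.12 = 1.1928.
AUC ∝ 1/CL: fold-change = 1 / 1.1928 = 0.838.

0.838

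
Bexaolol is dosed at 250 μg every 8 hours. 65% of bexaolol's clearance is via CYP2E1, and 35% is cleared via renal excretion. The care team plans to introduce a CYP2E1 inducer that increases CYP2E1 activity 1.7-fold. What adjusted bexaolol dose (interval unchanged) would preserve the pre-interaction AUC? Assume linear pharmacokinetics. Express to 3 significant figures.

CYP2E1: 0.65 × 1.7 = 1.105
Other: 0.35 (unchanged)
Relative clearance = 1.105 + 0.35 = 1.455.
Css,avg = (dose rate)/CL, so holding Css fixed requires dose ∝ CL: 250 × 1.455 = 364 μg.

364 μg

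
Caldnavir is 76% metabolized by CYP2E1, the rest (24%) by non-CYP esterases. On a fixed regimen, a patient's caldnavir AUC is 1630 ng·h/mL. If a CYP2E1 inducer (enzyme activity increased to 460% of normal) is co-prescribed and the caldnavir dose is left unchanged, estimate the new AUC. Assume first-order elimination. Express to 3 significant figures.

The CYP2E1 pathway (76% of clearance) increases to 4.6× activity: 0.76 × 4.6 = 3.496.
Non-CYP routes (24%) are unchanged.
Relative clearance = 3.496 + 0.24 = 3.736.
New AUC = baseline ÷ relative clearance = 1630 / 3.736 = 436 ng·h/mL.

436 ng·h/mL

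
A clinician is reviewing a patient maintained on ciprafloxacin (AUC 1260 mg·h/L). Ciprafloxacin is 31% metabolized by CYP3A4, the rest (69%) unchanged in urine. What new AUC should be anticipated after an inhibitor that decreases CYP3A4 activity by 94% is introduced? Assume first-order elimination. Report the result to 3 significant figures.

1.78 × 10³ mg·h/L

The CYP3A4 pathway (31% of clearance) falls to 0.06× activity: 0.31 × 0.06 = 0.0186.
The remaining 69% of clearance is unaffected.
CL_new/CL_old = 0.0186 + 0.69 = 0.7086.
New AUC = baseline ÷ relative clearance = 1260 / 0.7086 = 1.78 × 10³ mg·h/L.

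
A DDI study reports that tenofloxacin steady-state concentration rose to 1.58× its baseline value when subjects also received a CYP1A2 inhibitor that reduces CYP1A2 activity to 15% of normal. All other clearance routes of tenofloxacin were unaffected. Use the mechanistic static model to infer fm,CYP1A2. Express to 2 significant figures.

CL'/CL = 1 / 1.58 = 0.6329
0.15·fm + (1 − fm) = 0.6329
fm = (0.6329 − 1) / (0.15 − 1) = 0.43

0.43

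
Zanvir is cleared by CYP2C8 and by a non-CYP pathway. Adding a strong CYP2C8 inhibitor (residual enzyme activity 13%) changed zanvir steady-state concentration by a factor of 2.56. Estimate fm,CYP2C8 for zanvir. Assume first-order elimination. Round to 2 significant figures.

Let x = fm,CYP2C8. Because steady-state concentration ∝ 1/CL, relative clearance fell to 1/2.56 = 0.3906.
Only the CYP2C8 route changed, so 0.3906 = x·0.13 + (1 − x), giving x = 0.70.

0.70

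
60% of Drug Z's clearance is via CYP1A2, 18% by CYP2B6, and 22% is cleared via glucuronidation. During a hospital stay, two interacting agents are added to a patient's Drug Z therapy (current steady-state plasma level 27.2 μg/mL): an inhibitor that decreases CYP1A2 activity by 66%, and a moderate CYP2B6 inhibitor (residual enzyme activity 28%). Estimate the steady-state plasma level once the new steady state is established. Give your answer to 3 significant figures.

57.3 μg/mL

CYP1A2: 0.6 × 0.34 = 0.204
CYP2B6: 0.18 × 0.28 = 0.0504
Other: 0.22 (unchanged)
CL_new/CL_old = 0.204 + 0.0504 + 0.22 = 0.4744.
Steady-state plasma level ∝ 1/CL: new value = 27.2 / 0.4744 = 57.3 μg/mL.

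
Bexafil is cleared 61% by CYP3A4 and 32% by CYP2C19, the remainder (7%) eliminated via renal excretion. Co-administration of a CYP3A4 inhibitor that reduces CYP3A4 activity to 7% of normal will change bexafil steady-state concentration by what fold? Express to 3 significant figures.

2.31

CYP3A4: 0.61 × 0.07 = 0.0427
CYP2C19: 0.32 (unchanged)
Other: 0.07 (unchanged)
New clearance relative to baseline: 0.0427 + 0.32 + 0.07 = 0.4327.
Since steady-state concentration ∝ 1/CL, the ratio is 1 / 0.4327 = 2.31.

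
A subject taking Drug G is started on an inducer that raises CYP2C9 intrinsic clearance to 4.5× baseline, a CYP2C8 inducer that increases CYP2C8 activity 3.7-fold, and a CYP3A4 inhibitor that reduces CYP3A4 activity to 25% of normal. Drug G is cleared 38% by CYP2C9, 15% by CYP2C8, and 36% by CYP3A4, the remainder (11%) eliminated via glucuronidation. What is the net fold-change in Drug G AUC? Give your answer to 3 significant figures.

0.406

CYP2C9: 0.38 × 4.5 = 1.71
CYP2C8: 0.15 × 3.7 = 0.555
CYP3A4: 0.36 × 0.25 = 0.09
Other: 0.11 (unchanged)
CL_new/CL_old = 1.71 + 0.555 + 0.09 + 0.11 = 2.465.
Net AUC ratio = 1 / 2.465 = 0.406.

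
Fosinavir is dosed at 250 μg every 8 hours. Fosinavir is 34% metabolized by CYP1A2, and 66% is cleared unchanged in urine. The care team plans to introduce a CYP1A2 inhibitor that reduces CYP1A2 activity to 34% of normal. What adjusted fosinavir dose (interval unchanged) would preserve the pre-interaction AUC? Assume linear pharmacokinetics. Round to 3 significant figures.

The CYP1A2 pathway (34% of clearance) is reduced to 0.34× activity: 0.34 × 0.34 = 0.1156.
Non-CYP routes (66%) are unchanged.
CL_new/CL_old = 0.1156 + 0.66 = 0.7756.
Css,avg = (dose rate)/CL, so holding Css fixed requires dose ∝ CL: 250 × 0.7756 = 194 μg.

194 μg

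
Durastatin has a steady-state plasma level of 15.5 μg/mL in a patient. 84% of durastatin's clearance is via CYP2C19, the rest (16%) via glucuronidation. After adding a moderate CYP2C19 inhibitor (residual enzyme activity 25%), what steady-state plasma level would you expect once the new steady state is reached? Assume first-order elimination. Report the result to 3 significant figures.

41.9 μg/mL

The CYP2C19 pathway (84% of clearance) drops to 0.25× activity: 0.84 × 0.25 = 0.21.
The remaining 16% of clearance is unaffected.
New clearance relative to baseline: 0.21 + 0.16 = 0.37.
New steady-state plasma level = baseline ÷ relative clearance = 15.5 / 0.37 = 41.9 μg/mL.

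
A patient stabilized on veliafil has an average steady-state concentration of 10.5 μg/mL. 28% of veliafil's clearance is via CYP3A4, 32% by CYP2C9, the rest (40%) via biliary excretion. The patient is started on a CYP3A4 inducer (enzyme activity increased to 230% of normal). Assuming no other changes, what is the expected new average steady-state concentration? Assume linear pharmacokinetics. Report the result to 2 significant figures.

7.7 μg/mL

The CYP3A4 pathway (28% of clearance) increases to 2.3× activity: 0.28 × 2.3 = 0.644.
CYP2C9 (32%) and the residual 40% are unaffected.
Relative clearance = 0.644 + 0.32 + 0.4 = 1.364.
With dosing unchanged, average steady-state concentration scales as 1/CL: 10.5 / 1.364 = 7.7 μg/mL.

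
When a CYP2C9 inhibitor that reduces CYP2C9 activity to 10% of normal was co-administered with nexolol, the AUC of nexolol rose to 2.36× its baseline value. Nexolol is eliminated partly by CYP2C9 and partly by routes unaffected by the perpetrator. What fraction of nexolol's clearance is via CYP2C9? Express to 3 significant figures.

Let x = fm,CYP2C9. Because AUC ∝ 1/CL, relative clearance fell to 1/2.36 = 0.4237.
Setting x·0.1 + (1 − x) = 0.4237 and solving: x = (0.4237 − 1)/(0.1 − 1) = 0.640.

0.640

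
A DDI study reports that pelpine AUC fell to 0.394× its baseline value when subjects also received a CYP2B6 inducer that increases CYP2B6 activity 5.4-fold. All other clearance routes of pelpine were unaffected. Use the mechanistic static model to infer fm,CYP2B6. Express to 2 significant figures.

Call the CYP2B6 fraction fm. After the interaction, CL_new/CL_old = fm × 5.4 + (1 − fm).
AUC ratio = 1 / (new CL fraction), so new CL fraction = 1 / 0.394 = 2.538.
fm × 5.4 + 1 − fm = 2.538  ⇒  fm × (5.4 − 1) = 1.538  ⇒  fm = 0.35.

0.35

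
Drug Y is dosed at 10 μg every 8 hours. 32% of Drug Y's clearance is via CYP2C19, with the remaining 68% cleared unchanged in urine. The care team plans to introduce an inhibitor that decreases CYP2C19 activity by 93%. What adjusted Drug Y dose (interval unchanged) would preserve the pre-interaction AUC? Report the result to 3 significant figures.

7.02 μg

The CYP2C19 pathway (32% of clearance) falls to 0.07× activity: 0.32 × 0.07 = 0.0224.
Non-CYP routes (68%) are unchanged.
Relative clearance = 0.0224 + 0.68 = 0.7024.
Css,avg = (dose rate)/CL, so holding Css fixed requires dose ∝ CL: 10 × 0.7024 = 7.02 μg.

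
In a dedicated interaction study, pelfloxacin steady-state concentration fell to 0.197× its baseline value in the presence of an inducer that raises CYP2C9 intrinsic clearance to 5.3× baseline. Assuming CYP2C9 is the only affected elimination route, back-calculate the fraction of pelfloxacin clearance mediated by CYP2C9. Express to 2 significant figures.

Call the CYP2C9 fraction fm. After the interaction, CL_new/CL_old = fm × 5.3 + (1 − fm).
Steady-state concentration ratio = 1 / (new CL fraction), so new CL fraction = 1 / 0.197 = 5.076.
fm × 5.3 + 1 − fm = 5.076  ⇒  fm × (5.3 − 1) = 4.076  ⇒  fm = 0.95.

0.95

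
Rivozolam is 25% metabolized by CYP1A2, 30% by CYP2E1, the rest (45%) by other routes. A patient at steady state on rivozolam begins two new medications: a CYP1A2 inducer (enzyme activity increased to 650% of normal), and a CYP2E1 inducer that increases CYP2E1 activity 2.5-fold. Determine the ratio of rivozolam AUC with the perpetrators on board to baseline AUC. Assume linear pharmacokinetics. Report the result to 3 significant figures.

0.354

The CYP1A2 pathway (25% of clearance) rises to 6.5× activity: 0.25 × 6.5 = 1.625.
The CYP2E1 pathway (30% of clearance) is boosted to 2.5× activity: 0.3 × 2.5 = 0.75.
Non-CYP routes (45%) are unchanged.
Relative clearance = 1.625 + 0.75 + 0.45 = 2.825.
AUC ∝ 1/CL: fold-change = 1 / 2.825 = 0.354.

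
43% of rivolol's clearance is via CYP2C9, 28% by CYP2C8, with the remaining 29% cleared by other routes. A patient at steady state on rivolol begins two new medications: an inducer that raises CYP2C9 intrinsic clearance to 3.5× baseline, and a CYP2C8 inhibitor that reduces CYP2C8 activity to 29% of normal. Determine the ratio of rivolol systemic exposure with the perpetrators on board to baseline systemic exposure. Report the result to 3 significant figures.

The CYP2C9 pathway (43% of clearance) is boosted to 3.5× activity: 0.43 × 3.5 = 1.505.
The CYP2C8 pathway (28% of clearance) falls to 0.29× activity: 0.28 × 0.29 = 0.0812.
Non-CYP routes (29%) are unchanged.
New clearance relative to baseline: 1.505 + 0.0812 + 0.29 = 1.8762.
Systemic exposure ∝ 1/CL: fold-change = 1 / 1.8762 = 0.533.

0.533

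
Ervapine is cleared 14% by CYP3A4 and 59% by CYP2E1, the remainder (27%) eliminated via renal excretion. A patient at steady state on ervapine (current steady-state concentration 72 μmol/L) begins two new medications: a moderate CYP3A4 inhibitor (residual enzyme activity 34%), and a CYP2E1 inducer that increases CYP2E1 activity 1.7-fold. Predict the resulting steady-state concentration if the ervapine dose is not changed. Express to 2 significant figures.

55 μmol/L

CYP3A4: 0.14 × 0.34 = 0.0476
CYP2E1: 0.59 × 1.7 = 1.003
Other: 0.27 (unchanged)
New clearance relative to baseline: 0.0476 + 1.003 + 0.27 = 1.3206.
Steady-state concentration ∝ 1/CL: new value = 72 / 1.3206 = 55 μmol/L.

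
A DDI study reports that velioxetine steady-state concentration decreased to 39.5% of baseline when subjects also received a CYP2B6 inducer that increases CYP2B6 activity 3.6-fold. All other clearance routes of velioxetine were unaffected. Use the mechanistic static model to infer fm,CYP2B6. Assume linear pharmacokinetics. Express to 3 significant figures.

Let fm be the CYP2B6 fraction. New clearance relative to baseline = fm × 3.6 + (1 − fm).
Steady-state concentration ratio = 1 / (new CL fraction), so new CL fraction = 1 / 0.395 = 2.532.
fm × 3.6 + 1 − fm = 2.532  ⇒  fm × (3.6 − 1) = 1.532  ⇒  fm = 0.589.

0.589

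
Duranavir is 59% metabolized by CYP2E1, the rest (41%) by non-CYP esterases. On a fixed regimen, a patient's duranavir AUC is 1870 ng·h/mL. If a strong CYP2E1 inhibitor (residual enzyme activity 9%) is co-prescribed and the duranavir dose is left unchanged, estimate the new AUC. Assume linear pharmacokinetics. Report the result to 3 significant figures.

4.04 × 10³ ng·h/mL

The CYP2E1 pathway (59% of clearance) is reduced to 0.09× activity: 0.59 × 0.09 = 0.0531.
The remaining 41% of clearance is unaffected.
CL_new/CL_old = 0.0531 + 0.41 = 0.4631.
New AUC = baseline ÷ relative clearance = 1870 / 0.4631 = 4.04 × 10³ ng·h/mL.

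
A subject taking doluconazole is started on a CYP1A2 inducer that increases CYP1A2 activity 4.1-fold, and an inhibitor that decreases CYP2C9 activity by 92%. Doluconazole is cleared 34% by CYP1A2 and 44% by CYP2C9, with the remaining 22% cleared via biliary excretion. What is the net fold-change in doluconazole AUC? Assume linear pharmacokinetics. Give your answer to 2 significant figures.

The CYP1A2 pathway (34% of clearance) increases to 4.1× activity: 0.34 × 4.1 = 1.394.
The CYP2C9 pathway (44% of clearance) drops to 0.08× activity: 0.44 × 0.08 = 0.0352.
The remaining 22% of clearance is unaffected.
Relative clearance = 1.394 + 0.0352 + 0.22 = 1.6492.
AUC ∝ 1/CL: fold-change = 1 / 1.6492 = 0.61.

0.61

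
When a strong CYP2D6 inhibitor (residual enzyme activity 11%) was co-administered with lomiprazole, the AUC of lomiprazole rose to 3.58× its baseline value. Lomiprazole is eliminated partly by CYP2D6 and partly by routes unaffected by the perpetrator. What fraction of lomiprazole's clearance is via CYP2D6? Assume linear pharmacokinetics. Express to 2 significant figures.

Write x for the fraction cleared via CYP2D6. The observed AUC change means clearance fell to 1/3.58 = 0.2793 of baseline.
Only the CYP2D6 route changed, so 0.2793 = x·0.11 + (1 − x), giving x = 0.81.

0.81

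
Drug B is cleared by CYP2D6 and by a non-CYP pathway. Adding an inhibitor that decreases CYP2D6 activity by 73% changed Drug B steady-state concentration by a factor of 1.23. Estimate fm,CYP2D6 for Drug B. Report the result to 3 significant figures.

Call the CYP2D6 fraction fm. After the interaction, CL_new/CL_old = fm × 0.27 + (1 − fm).
Steady-state concentration ratio = 1 / (new CL fraction), so new CL fraction = 1 / 1.23 = 0.813.
fm × 0.27 + 1 − fm = 0.813  ⇒  fm × (0.27 − 1) = −0.187  ⇒  fm = 0.256.

0.256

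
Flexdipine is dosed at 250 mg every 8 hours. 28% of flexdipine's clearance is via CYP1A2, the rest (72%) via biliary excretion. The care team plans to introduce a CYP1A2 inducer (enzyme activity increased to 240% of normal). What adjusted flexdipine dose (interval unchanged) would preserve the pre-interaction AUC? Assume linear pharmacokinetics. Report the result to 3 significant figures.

The CYP1A2 pathway (28% of clearance) is boosted to 2.4× activity: 0.28 × 2.4 = 0.672.
The remaining 72% of clearance is unaffected.
CL_new/CL_old = 0.672 + 0.72 = 1.392.
Css,avg = (dose rate)/CL, so holding Css fixed requires dose ∝ CL: 250 × 1.392 = 348 mg.

348 mg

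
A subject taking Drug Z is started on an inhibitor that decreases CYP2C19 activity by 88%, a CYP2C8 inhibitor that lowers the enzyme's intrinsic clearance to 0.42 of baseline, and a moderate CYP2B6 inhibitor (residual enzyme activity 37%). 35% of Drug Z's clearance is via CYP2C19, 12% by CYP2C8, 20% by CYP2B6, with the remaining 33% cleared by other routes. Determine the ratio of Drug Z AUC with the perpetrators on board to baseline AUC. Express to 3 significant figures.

The CYP2C19 pathway (35% of clearance) falls to 0.12× activity: 0.35 × 0.12 = 0.042.
The CYP2C8 pathway (12% of clearance) is reduced to 0.42× activity: 0.12 × 0.42 = 0.0504.
The CYP2B6 pathway (20% of clearance) is reduced to 0.37× activity: 0.2 × 0.37 = 0.074.
The remaining 33% of clearance is unaffected.
New clearance relative to baseline: 0.042 + 0.0504 + 0.074 + 0.33 = 0.4964.
AUC ∝ 1/CL: fold-change = 1 / 0.4964 = 2.01.

2.01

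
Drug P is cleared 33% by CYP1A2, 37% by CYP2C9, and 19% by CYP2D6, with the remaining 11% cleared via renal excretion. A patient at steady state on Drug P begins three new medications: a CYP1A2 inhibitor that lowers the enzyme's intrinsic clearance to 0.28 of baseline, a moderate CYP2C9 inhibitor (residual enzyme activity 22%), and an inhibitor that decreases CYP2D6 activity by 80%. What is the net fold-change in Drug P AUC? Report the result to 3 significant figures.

CYP1A2: 0.33 × 0.28 = 0.0924
CYP2C9: 0.37 × 0.22 = 0.0814
CYP2D6: 0.19 × 0.2 = 0.038
Other: 0.11 (unchanged)
Relative clearance = 0.0924 + 0.0814 + 0.038 + 0.11 = 0.3218.
Net AUC ratio = 1 / 0.3218 = 3.11.

3.11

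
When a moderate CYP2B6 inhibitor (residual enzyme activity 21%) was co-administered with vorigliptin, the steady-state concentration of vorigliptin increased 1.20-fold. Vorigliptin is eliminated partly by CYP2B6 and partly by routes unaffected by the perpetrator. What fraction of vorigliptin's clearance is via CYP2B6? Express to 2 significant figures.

0.21

CL'/CL = 1 / 1.20 = 0.8333
0.21·fm + (1 − fm) = 0.8333
fm = (0.8333 − 1) / (0.21 − 1) = 0.21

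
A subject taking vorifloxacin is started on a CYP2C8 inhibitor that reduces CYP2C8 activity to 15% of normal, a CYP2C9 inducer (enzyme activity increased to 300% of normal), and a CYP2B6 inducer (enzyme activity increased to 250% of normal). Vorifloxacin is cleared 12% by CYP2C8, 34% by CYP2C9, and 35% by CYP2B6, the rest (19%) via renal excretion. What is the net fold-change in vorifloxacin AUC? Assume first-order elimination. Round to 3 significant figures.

The CYP2C8 pathway (12% of clearance) drops to 0.15× activity: 0.12 × 0.15 = 0.018.
The CYP2C9 pathway (34% of clearance) rises to 3× activity: 0.34 × 3 = 1.02.
The CYP2B6 pathway (35% of clearance) is boosted to 2.5× activity: 0.35 × 2.5 = 0.875.
Non-CYP routes (19%) are unchanged.
CL_new/CL_old = 0.018 + 1.02 + 0.875 + 0.19 = 2.103.
Net AUC ratio = 1 / 2.103 = 0.476.

0.476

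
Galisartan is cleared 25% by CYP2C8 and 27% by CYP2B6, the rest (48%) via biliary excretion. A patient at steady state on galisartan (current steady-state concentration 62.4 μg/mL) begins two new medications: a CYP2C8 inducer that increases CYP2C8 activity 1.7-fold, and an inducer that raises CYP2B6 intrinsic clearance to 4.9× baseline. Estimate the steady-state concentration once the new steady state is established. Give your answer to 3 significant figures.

28.0 μg/mL

CYP2C8: 0.25 × 1.7 = 0.425
CYP2B6: 0.27 × 4.9 = 1.323
Other: 0.48 (unchanged)
CL_new/CL_old = 0.425 + 1.323 + 0.48 = 2.228.
Steady-state concentration ∝ 1/CL: new value = 62.4 / 2.228 = 28.0 μg/mL.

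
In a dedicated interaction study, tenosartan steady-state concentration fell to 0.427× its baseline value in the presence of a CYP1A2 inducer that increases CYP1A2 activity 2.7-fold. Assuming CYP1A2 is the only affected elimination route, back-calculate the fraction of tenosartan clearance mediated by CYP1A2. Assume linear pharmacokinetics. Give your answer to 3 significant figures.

0.789

Call the CYP1A2 fraction fm. After the interaction, CL_new/CL_old = fm × 2.7 + (1 − fm).
Steady-state concentration ratio = 1 / (new CL fraction), so new CL fraction = 1 / 0.427 = 2.342.
fm × 2.7 + 1 − fm = 2.342  ⇒  fm × (2.7 − 1) = 1.342  ⇒  fm = 0.789.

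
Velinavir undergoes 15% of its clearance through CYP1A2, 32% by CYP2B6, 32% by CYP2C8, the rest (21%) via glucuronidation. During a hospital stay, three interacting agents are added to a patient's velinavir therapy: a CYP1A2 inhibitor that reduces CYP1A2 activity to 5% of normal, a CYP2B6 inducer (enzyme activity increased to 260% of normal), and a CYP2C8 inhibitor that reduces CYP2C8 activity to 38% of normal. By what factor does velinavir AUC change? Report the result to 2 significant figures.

The CYP1A2 pathway (15% of clearance) is reduced to 0.05× activity: 0.15 × 0.05 = 0.0075.
The CYP2B6 pathway (32% of clearance) increases to 2.6× activity: 0.32 × 2.6 = 0.832.
The CYP2C8 pathway (32% of clearance) drops to 0.38× activity: 0.32 × 0.38 = 0.1216.
The remaining 21% of clearance is unaffected.
CL_new/CL_old = 0.0075 + 0.832 + 0.1216 + 0.21 = 1.1711.
AUC ∝ 1/CL: fold-change = 1 / 1.1711 = 0.85.

0.85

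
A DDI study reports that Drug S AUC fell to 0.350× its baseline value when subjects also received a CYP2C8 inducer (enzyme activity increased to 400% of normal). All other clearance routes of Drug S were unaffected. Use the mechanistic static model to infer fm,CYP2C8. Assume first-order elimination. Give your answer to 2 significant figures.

CL'/CL = 1 / 0.350 = 2.857
4·fm + (1 − fm) = 2.857
fm = (2.857 − 1) / (4 − 1) = 0.62

0.62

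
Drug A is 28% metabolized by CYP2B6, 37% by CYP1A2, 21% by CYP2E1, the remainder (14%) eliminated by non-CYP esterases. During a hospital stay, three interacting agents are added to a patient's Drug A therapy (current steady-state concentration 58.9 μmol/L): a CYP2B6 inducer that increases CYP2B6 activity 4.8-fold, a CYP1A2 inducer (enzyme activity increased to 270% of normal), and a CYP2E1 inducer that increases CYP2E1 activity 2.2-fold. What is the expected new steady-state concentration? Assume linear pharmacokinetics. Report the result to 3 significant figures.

20.0 μmol/L

CYP2B6: 0.28 × 4.8 = 1.344
CYP1A2: 0.37 × 2.7 = 0.999
CYP2E1: 0.21 × 2.2 = 0.462
Other: 0.14 (unchanged)
CL_new/CL_old = 1.344 + 0.999 + 0.462 + 0.14 = 2.945.
Dividing the baseline by the relative clearance: 58.9 / 2.945 = 20.0 μmol/L.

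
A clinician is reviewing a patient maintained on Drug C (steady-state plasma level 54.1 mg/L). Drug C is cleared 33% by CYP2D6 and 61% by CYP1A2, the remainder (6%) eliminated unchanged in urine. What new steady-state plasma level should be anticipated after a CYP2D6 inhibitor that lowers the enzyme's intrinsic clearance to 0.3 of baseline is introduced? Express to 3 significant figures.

The CYP2D6 pathway (33% of clearance) is reduced to 0.3× activity: 0.33 × 0.3 = 0.099.
CYP1A2 (61%) and the residual 6% are unaffected.
New clearance relative to baseline: 0.099 + 0.61 + 0.06 = 0.769.
With dosing unchanged, steady-state plasma level scales as 1/CL: 54.1 / 0.769 = 70.4 mg/L.

70.4 mg/L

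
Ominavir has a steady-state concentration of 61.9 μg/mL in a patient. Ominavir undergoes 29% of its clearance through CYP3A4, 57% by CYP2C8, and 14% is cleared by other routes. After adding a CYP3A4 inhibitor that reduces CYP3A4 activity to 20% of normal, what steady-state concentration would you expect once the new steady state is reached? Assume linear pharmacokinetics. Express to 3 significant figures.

80.6 μg/mL

The CYP3A4 pathway (29% of clearance) falls to 0.2× activity: 0.29 × 0.2 = 0.058.
CYP2C8 (57%) and the residual 14% are unaffected.
New clearance relative to baseline: 0.058 + 0.57 + 0.14 = 0.768.
Steady-state concentration ∝ 1/CL, so new value = 61.9 / 0.768 = 80.6 μg/mL.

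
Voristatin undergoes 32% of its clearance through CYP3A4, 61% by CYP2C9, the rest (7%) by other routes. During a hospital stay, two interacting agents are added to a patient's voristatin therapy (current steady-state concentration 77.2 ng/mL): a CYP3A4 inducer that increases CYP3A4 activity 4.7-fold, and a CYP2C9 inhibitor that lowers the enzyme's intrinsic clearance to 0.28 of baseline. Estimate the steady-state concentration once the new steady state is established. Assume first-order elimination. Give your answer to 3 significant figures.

The CYP3A4 pathway (32% of clearance) increases to 4.7× activity: 0.32 × 4.7 = 1.504.
The CYP2C9 pathway (61% of clearance) is reduced to 0.28× activity: 0.61 × 0.28 = 0.1708.
The remaining 7% of clearance is unaffected.
CL_new/CL_old = 1.504 + 0.1708 + 0.07 = 1.7448.
New steady-state concentration = 77.2 / 1.7448 = 44.2 ng/mL (concentration scales inversely with clearance).

44.2 ng/mL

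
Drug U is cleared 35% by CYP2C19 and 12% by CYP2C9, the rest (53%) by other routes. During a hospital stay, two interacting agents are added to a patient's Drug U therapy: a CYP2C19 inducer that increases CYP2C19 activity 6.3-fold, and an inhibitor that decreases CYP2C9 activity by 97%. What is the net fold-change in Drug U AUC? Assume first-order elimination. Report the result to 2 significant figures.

The CYP2C19 pathway (35% of clearance) is boosted to 6.3× activity: 0.35 × 6.3 = 2.205.
The CYP2C9 pathway (12% of clearance) is reduced to 0.03× activity: 0.12 × 0.03 = 0.0036.
Non-CYP routes (53%) are unchanged.
New clearance relative to baseline: 2.205 + 0.0036 + 0.53 = 2.7386.
AUC ∝ 1/CL: fold-change = 1 / 2.7386 = 0.37.

0.37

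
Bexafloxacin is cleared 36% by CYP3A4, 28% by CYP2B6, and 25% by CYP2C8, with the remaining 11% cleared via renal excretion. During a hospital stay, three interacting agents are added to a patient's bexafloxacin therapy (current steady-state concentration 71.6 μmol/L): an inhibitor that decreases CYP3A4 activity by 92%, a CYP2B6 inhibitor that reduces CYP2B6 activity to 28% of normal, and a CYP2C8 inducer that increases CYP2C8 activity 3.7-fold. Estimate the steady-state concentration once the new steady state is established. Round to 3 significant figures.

The CYP3A4 pathway (36% of clearance) falls to 0.08× activity: 0.36 × 0.08 = 0.0288.
The CYP2B6 pathway (28% of clearance) falls to 0.28× activity: 0.28 × 0.28 = 0.0784.
The CYP2C8 pathway (25% of clearance) rises to 3.7× activity: 0.25 × 3.7 = 0.925.
Non-CYP routes (11%) are unchanged.
Relative clearance = 0.0288 + 0.0784 + 0.925 + 0.11 = 1.1422.
Steady-state concentration ∝ 1/CL: new value = 71.6 / 1.1422 = 62.7 μmol/L.

62.7 μmol/L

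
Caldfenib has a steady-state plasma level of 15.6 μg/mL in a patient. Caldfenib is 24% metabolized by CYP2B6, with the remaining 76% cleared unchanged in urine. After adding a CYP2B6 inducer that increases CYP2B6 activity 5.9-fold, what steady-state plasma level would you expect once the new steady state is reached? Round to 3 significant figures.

The CYP2B6 pathway (24% of clearance) rises to 5.9× activity: 0.24 × 5.9 = 1.416.
Non-CYP routes (76%) are unchanged.
CL_new/CL_old = 1.416 + 0.76 = 2.176.
Steady-state plasma level ∝ 1/CL, so new value = 15.6 / 2.176 = 7.17 μg/mL.

7.17 μg/mL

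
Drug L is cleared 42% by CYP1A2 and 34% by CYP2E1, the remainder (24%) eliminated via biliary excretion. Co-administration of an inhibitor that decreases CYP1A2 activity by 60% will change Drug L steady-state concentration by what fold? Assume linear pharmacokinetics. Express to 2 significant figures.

The CYP1A2 pathway (42% of clearance) drops to 0.4× activity: 0.42 × 0.4 = 0.168.
CYP2E1 (34%) and the residual 24% are unaffected.
CL_new/CL_old = 0.168 + 0.34 + 0.24 = 0.748.
Steady-state concentration ratio = CL_old/CL_new = 1 / 0.748 = 1.3.

1.3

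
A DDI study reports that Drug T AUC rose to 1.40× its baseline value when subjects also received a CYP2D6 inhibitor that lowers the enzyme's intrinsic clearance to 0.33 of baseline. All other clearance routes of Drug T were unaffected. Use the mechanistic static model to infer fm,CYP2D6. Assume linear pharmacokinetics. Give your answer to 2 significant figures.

Call the CYP2D6 fraction fm. After the interaction, CL_new/CL_old = fm × 0.33 + (1 − fm).
AUC ratio = 1 / (new CL fraction), so new CL fraction = 1 / 1.40 = 0.7143.
fm × 0.33 + 1 − fm = 0.7143  ⇒  fm × (0.33 − 1) = −0.2857  ⇒  fm = 0.43.

0.43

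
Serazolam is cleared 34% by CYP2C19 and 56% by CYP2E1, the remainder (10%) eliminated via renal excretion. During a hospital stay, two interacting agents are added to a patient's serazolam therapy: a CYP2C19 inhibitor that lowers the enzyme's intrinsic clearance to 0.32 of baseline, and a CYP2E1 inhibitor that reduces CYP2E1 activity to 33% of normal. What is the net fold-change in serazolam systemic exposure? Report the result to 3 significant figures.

2.54

CYP2C19: 0.34 × 0.32 = 0.1088
CYP2E1: 0.56 × 0.33 = 0.1848
Other: 0.1 (unchanged)
New clearance relative to baseline: 0.1088 + 0.1848 + 0.1 = 0.3936.
Because systemic exposure varies inversely with clearance, the combined effect is 1 / 0.3936 = 2.54.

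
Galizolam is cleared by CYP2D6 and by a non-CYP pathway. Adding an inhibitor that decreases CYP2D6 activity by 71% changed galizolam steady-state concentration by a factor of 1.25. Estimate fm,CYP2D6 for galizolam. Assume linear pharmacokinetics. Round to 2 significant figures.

Let x = fm,CYP2D6. Because steady-state concentration ∝ 1/CL, relative clearance fell to 1/1.25 = 0.8.
Setting x·0.29 + (1 − x) = 0.8 and solving: x = (0.8 − 1)/(0.29 − 1) = 0.28.

0.28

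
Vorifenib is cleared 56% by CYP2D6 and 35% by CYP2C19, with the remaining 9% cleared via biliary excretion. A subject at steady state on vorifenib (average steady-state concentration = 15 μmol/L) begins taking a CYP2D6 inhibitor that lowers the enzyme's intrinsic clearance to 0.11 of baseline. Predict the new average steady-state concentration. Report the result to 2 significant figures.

30 μmol/L

The CYP2D6 pathway (56% of clearance) falls to 0.11× activity: 0.56 × 0.11 = 0.0616.
CYP2C19 (35%) and the residual 9% are unaffected.
CL_new/CL_old = 0.0616 + 0.35 + 0.09 = 0.5016.
New average steady-state concentration = baseline ÷ relative clearance = 15 / 0.5016 = 30 μmol/L.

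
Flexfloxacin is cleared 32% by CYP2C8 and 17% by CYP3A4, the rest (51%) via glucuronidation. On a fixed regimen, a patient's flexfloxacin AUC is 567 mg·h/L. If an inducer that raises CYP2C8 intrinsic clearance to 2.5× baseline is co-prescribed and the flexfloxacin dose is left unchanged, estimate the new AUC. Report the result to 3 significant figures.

The CYP2C8 pathway (32% of clearance) is boosted to 2.5× activity: 0.32 × 2.5 = 0.8.
CYP3A4 (17%) and the residual 51% are unaffected.
CL_new/CL_old = 0.8 + 0.17 + 0.51 = 1.48.
AUC ∝ 1/CL, so new value = 567 / 1.48 = 383 mg·h/L.

383 mg·h/L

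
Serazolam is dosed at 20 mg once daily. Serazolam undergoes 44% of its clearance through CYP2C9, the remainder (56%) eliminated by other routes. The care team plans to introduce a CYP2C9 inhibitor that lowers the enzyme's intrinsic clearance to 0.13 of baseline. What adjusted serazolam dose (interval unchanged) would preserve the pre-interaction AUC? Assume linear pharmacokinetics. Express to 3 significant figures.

12.3 mg

The CYP2C9 pathway (44% of clearance) is reduced to 0.13× activity: 0.44 × 0.13 = 0.0572.
The remaining 56% of clearance is unaffected.
CL_new/CL_old = 0.0572 + 0.56 = 0.6172.
To maintain the same steady-state level, dose must scale with clearance: new dose = 20 × 0.6172 = 12.3 mg.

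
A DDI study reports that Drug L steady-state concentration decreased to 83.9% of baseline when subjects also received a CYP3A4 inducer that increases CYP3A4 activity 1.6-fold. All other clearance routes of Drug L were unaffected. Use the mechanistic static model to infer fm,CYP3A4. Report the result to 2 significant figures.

Write x for the fraction cleared via CYP3A4. The observed steady-state concentration change means clearance rose to 1/0.839 = 1.192 of baseline.
Only the CYP3A4 route changed, so 1.192 = x·1.6 + (1 − x), giving x = 0.32.

0.32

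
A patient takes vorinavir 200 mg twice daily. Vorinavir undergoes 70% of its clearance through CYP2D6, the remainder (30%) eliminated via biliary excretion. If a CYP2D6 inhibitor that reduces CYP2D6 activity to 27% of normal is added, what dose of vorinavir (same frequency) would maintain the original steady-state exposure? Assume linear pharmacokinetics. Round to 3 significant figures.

97.8 mg

The CYP2D6 pathway (70% of clearance) is reduced to 0.27× activity: 0.7 × 0.27 = 0.189.
Non-CYP routes (30%) are unchanged.
Relative clearance = 0.189 + 0.3 = 0.489.
Css,avg = (dose rate)/CL, so holding Css fixed requires dose ∝ CL: 200 × 0.489 = 97.8 mg.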